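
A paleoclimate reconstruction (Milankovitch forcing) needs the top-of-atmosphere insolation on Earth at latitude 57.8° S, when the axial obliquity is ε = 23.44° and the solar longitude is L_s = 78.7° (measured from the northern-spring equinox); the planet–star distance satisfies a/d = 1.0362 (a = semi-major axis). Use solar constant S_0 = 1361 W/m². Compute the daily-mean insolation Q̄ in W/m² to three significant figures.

Solar declination: sin δ = sin ε · sin L_s = sin 23.44° × sin 78.7° = 0.39008, so δ = +22.959°.
cos h₀ = −tan(-57.8°) tan(+22.959°) = 0.6727, h₀ = 0.8329 rad.
Bracket: h₀ sin ϕ sin δ + cos ϕ cos δ sin h₀ = 0.8329×-0.84619×0.39008 + 0.53288×0.92078×0.73989 = -0.274925 + 0.363038 = 0.088113.
Inverse-square distance factor (a/d)² = 1.0362² = 1.073710.
Q̄ = (S_0/π) × 1.073710 × [bracket] = (1361/π) × 1.073710 × 0.088113 = 40.99 W/m².

Q̄ ≈ 41.0 W/m²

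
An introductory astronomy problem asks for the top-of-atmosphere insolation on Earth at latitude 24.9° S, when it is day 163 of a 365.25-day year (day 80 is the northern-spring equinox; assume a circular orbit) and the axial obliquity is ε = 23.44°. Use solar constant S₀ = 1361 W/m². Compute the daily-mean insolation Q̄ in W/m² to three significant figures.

Solar longitude: λ_s = 360° × (163 − 80)/365.25 = 81.807°.
sin δ = sin 23.44° × sin 81.807° = 0.39373, so δ = +23.187°.
cos H₀ = −tan(-24.9°) tan(+23.187°) = 0.1988, H₀ = 1.3706 rad.
Bracket: H₀ sin φ sin δ + cos φ cos δ sin H₀ = 1.3706×-0.42104×0.39373 + 0.90704×0.91923×0.98004 = -0.227213 + 0.817136 = 0.589923.
Q̄ = (S₀/π) × [bracket] = (1361/π) × 0.589923 = 255.6 W/m².

Q̄ ≈ 256 W/m²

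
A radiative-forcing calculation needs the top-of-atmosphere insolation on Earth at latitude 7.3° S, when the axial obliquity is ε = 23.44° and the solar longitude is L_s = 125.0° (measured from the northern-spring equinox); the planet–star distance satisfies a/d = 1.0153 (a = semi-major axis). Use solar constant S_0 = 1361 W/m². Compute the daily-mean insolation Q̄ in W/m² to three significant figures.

Q̄ ≈ 390 W/m²

Solar declination: sin δ = sin ε · sin L_s = sin 23.44° × sin 125.0° = 0.32585, so δ = +19.017°.
cos h₀ = −tan(-7.3°) tan(+19.017°) = 0.0442, h₀ = 1.5266 rad.
Bracket: h₀ sin ϕ sin δ + cos ϕ cos δ sin h₀ = 1.5266×-0.12706×0.32585 + 0.99189×0.94542×0.99902 = -0.063205 + 0.936834 = 0.873629.
Inverse-square distance factor (a/d)² = 1.0153² = 1.030834.
Q̄ = (S_0/π) × 1.030834 × [bracket] = (1361/π) × 1.030834 × 0.873629 = 390.1 W/m².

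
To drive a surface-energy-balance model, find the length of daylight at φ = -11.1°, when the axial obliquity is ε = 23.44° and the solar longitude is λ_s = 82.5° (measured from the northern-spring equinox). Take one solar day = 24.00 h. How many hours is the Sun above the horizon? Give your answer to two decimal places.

Solar declination: sin δ = sin ε · sin λ_s = sin 23.44° × sin 82.5° = 0.39439, so δ = +23.228°.
cos H₀ = −tan φ · tan δ = −tan(-11.1°) × tan(+23.228°) = 0.0842, so H₀ = 1.4865 rad = 85.17°.
Daylight = 2H₀/(2π) × 24.00 h = (1.4865/π) × 24.00 = 11.36 h.

11.36 h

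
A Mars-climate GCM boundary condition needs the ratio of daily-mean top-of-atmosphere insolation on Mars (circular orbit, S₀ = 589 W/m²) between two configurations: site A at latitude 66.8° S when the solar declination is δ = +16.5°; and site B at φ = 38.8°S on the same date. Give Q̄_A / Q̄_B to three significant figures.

Q̄_A / Q̄_B ≈ 0.127

— Configuration A (φ=-66.8°):
cos H₀ = −tan(-66.8°) tan(+16.500°) = 0.6911, H₀ = 0.8078 rad.
Bracket: H₀ sin φ sin δ + cos φ cos δ sin H₀ = 0.8078×-0.91914×0.28402 + 0.39394×0.95882×0.72274 = -0.210880 + 0.272992 = 0.062112.
Q̄ = (S₀/π) × [bracket] = (589/π) × 0.062112 = 11.645 W/m².
— Configuration B (φ=-38.8°):
cos H₀ = −tan(-38.8°) tan(+16.500°) = 0.2382, H₀ = 1.3303 rad.
Bracket: H₀ sin φ sin δ + cos φ cos δ sin H₀ = 1.3303×-0.62660×0.28402 + 0.77934×0.95882×0.97123 = -0.236749 + 0.725748 = 0.488999.
Q̄ = (S₀/π) × [bracket] = (589/π) × 0.488999 = 91.680 W/m².
Ratio Q̄_A / Q̄_B = 11.645 / 91.680 = 0.1270.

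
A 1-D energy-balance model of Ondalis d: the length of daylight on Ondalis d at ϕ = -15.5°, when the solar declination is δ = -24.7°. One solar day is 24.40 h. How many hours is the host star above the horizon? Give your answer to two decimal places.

cos h₀ = −tan ϕ · tan δ = −tan(-15.5°) × tan(-24.700°) = -0.1276, so h₀ = 1.6987 rad = 97.33°.
Daylight = 2h₀/(2π) × 24.40 h = (1.6987/π) × 24.40 = 13.19 h.

13.19 h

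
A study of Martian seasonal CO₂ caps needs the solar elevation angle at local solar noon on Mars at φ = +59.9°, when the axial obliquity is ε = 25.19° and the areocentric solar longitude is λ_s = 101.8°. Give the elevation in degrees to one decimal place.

54.7°

sin δ = sin 25.19° × sin 101.8° = 0.41663, so δ = +24.622°.
At local noon the hour angle is zero, so the zenith angle equals |φ − δ| = |+59.9° − (+24.622°)| = 35.278°.
Elevation = 90° − 35.278° = 54.7°.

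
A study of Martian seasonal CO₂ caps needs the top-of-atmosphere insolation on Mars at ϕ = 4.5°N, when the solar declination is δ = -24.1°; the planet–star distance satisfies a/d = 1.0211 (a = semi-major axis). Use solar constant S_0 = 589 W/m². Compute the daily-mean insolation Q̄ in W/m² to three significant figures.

Q̄ ≈ 168 W/m²

cos h₀ = −tan(+4.5°) tan(-24.100°) = 0.0352, h₀ = 1.5356 rad.
Bracket: h₀ sin ϕ sin δ + cos ϕ cos δ sin h₀ = 1.5356×0.07846×-0.40833 + 0.99692×0.91283×0.99938 = -0.049197 + 0.909454 = 0.860257.
Inverse-square distance factor (a/d)² = 1.0211² = 1.042645.
Q̄ = (S_0/π) × 1.042645 × [bracket] = (589/π) × 1.042645 × 0.860257 = 168.2 W/m².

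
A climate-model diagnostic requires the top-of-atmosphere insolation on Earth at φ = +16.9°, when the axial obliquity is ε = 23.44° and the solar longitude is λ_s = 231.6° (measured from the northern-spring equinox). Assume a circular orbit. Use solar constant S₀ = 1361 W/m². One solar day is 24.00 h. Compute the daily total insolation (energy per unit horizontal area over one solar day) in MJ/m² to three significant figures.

Solar declination: sin δ = sin ε · sin λ_s = sin 23.44° × sin 231.6° = -0.31174, so δ = -18.164°.
cos H₀ = −tan(+16.9°) tan(-18.164°) = 0.0997, H₀ = 1.4709 rad.
Bracket: H₀ sin φ sin δ + cos φ cos δ sin H₀ = 1.4709×0.29070×-0.31174 + 0.95681×0.95017×0.99502 = -0.133297 + 0.904605 = 0.771308.
Q̄ = (S₀/π) × [bracket] = (1361/π) × 0.771308 = 334.15 W/m².
Daily total = Q̄ × 24.00 h × 3600 s/h = 334.15 × 24.00 × 3600 / 10⁶ = 28.87 MJ/m².

28.9 MJ/m²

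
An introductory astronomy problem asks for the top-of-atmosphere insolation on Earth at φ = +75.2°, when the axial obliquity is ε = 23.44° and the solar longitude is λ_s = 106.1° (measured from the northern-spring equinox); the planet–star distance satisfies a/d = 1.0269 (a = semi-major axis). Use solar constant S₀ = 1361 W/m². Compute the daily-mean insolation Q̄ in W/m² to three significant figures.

Q̄ ≈ 530 W/m²

Solar declination: sin δ = sin ε · sin λ_s = sin 23.44° × sin 106.1° = 0.38219, so δ = +22.469°.
cos H₀ = −tan(+75.2°) tan(+22.469°) = -1.5654 ≤ −1 ⇒ polar day, H₀ = π.
Bracket: H₀ sin φ sin δ + cos φ cos δ sin H₀ = 3.1416×0.96682×0.38219 + 0.25545×0.92409×0.00000 = 1.160849 + 0.000000 = 1.160849.
Inverse-square distance factor (a/d)² = 1.0269² = 1.054524.
Q̄ = (S₀/π) × 1.054524 × [bracket] = (1361/π) × 1.054524 × 1.160849 = 530.3 W/m².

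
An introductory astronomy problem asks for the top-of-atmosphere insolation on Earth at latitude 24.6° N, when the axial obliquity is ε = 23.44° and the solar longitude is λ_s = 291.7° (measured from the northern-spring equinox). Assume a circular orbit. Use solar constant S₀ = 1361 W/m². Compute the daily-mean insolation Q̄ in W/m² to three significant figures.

Solar declination: sin δ = sin ε · sin λ_s = sin 23.44° × sin 291.7° = -0.36960, so δ = -21.691°.
cos H₀ = −tan(+24.6°) tan(-21.691°) = 0.1821, H₀ = 1.3877 rad.
Bracket: H₀ sin φ sin δ + cos φ cos δ sin H₀ = 1.3877×0.41628×-0.36960 + 0.90924×0.92919×0.98328 = -0.213507 + 0.830731 = 0.617224.
Q̄ = (S₀/π) × [bracket] = (1361/π) × 0.617224 = 267.4 W/m².

Q̄ ≈ 267 W/m²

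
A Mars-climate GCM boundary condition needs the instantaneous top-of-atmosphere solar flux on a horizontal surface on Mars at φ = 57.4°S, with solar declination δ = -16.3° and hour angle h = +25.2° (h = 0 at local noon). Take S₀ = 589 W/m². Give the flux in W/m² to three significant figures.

415 W/m²

cos θ_z = sin φ sin δ + cos φ cos δ cos h = 0.236448 + 0.467900 = 0.704348.
Flux = S₀ · cos θ_z = 589 × 0.704348 = 414.9 W/m².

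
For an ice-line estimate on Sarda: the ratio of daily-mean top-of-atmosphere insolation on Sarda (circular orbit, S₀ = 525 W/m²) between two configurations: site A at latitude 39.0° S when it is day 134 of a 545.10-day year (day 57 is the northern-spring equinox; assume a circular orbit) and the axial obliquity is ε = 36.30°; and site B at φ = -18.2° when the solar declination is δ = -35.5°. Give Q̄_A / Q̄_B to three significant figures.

Q̄_A / Q̄_B ≈ 0.276

— Configuration A (φ=-39.0°):
Solar longitude: λ_s = 360° × (134 − 57)/545.10 = 50.853°.
sin δ = sin 36.30° × sin 50.853° = 0.45912, so δ = +27.331°.
cos H₀ = −tan(-39.0°) tan(+27.331°) = 0.4185, H₀ = 1.1390 rad.
Bracket: H₀ sin φ sin δ + cos φ cos δ sin H₀ = 1.1390×-0.62932×0.45912 + 0.77715×0.88837×0.90821 = -0.329095 + 0.627025 = 0.297930.
Q̄ = (S₀/π) × [bracket] = (525/π) × 0.297930 = 49.788 W/m².
— Configuration B (φ=-18.2°):
cos H₀ = −tan(-18.2°) tan(-35.500°) = -0.2345, H₀ = 1.8075 rad.
Bracket: H₀ sin φ sin δ + cos φ cos δ sin H₀ = 1.8075×-0.31233×-0.58070 + 0.94997×0.81412×0.97211 = 0.327826 + 0.751820 = 1.079646.
Q̄ = (S₀/π) × [bracket] = (525/π) × 1.079646 = 180.42 W/m².
Ratio Q̄_A / Q̄_B = 49.788 / 180.42 = 0.2760.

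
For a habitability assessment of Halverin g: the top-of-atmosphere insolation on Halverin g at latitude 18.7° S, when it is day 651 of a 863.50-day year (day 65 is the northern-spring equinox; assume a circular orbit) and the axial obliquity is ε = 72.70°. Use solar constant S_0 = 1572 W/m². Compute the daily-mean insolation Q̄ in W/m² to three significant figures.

Solar longitude: L_s = 360° × (651 − 65)/863.50 = 244.308°.
sin δ = sin 72.70° × sin 244.308° = -0.86037, so δ = -59.358°.
cos h₀ = −tan(-18.7°) tan(-59.358°) = -0.5714, h₀ = 2.1790 rad.
Bracket: h₀ sin ϕ sin δ + cos ϕ cos δ sin h₀ = 2.1790×-0.32061×-0.86037 + 0.94721×0.50967×0.82068 = 0.601062 + 0.396195 = 0.997257.
Q̄ = (S_0/π) × [bracket] = (1572/π) × 0.997257 = 499.0 W/m².

Q̄ ≈ 499 W/m²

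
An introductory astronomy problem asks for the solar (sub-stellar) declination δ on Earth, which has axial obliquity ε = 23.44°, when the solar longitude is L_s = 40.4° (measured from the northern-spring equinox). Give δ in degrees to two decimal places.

sin δ = sin ε · sin L_s = sin 23.44° × sin 40.4° = 0.257815.
δ = arcsin(0.257815) = +14.94°.

δ = +14.94°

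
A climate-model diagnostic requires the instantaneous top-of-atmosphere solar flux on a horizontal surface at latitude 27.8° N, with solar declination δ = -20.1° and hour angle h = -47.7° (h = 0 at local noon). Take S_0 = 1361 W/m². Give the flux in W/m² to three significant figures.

cos θ_z = sin ϕ sin δ + cos ϕ cos δ cos h = -0.160278 + 0.559075 = 0.398797.
Flux = S_0 · cos θ_z = 1361 × 0.398797 = 542.8 W/m².

543 W/m²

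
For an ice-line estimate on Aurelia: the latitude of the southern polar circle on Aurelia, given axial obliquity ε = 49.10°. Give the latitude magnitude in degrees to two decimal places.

The polar circle is the lowest latitude that experiences at least one full rotation of continuous darkness at the northern-summer solstice; it lies at |ϕ| = 90° − ε = 90° − 49.10° = 40.90°.

40.90°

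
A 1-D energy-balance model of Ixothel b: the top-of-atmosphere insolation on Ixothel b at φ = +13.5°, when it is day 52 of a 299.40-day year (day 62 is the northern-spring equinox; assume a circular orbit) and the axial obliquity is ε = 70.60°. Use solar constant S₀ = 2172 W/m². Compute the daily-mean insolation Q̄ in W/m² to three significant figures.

Q̄ ≈ 610 W/m²

Solar longitude: λ_s = 360° × (52 − 62)/299.40 = -12.024°, i.e. -12.024° + 360° = 347.976°.
sin δ = sin 70.60° × sin 347.976° = -0.19649, so δ = -11.332°.
cos H₀ = −tan(+13.5°) tan(-11.332°) = 0.0481, H₀ = 1.5227 rad.
Bracket: H₀ sin φ sin δ + cos φ cos δ sin H₀ = 1.5227×0.23345×-0.19649 + 0.97237×0.98050×0.99884 = -0.069847 + 0.952303 = 0.882456.
Q̄ = (S₀/π) × [bracket] = (2172/π) × 0.882456 = 610.1 W/m².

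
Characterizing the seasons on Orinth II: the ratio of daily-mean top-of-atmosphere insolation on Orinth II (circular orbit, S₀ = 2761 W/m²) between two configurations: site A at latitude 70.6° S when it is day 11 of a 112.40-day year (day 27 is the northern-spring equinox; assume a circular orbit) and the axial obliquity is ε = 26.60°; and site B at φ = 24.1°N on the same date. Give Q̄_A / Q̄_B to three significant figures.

Q̄_A / Q̄_B ≈ 1.61

— Configuration A (φ=-70.6°):
Solar longitude: λ_s = 360° × (11 − 27)/112.40 = -51.246°, i.e. -51.246° + 360° = 308.754°.
sin δ = sin 26.60° × sin 308.754° = -0.34918, so δ = -20.437°.
cos H₀ = −tan(-70.6°) tan(-20.437°) = -1.0582 ≤ −1 ⇒ polar day, H₀ = π.
Bracket: H₀ sin φ sin δ + cos φ cos δ sin H₀ = 3.1416×-0.94322×-0.34918 + 0.33216×0.93706×0.00000 = 1.034697 + 0.000000 = 1.034697.
Q̄ = (S₀/π) × [bracket] = (2761/π) × 1.034697 = 909.35 W/m².
— Configuration B (φ=+24.1°):
cos H₀ = −tan(+24.1°) tan(-20.437°) = 0.1667, H₀ = 1.4033 rad.
Bracket: H₀ sin φ sin δ + cos φ cos δ sin H₀ = 1.4033×0.40833×-0.34918 + 0.91283×0.93706×0.98601 = -0.200083 + 0.843410 = 0.643327.
Q̄ = (S₀/π) × [bracket] = (2761/π) × 0.643327 = 565.39 W/m².
Ratio Q̄_A / Q̄_B = 909.35 / 565.39 = 1.608.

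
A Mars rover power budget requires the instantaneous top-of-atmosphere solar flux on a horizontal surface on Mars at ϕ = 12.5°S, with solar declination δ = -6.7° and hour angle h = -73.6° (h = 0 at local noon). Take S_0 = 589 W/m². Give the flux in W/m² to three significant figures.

176 W/m²

cos θ_z = sin ϕ sin δ + cos ϕ cos δ cos h = 0.025252 + 0.273766 = 0.299018.
Flux = S_0 · cos θ_z = 589 × 0.299018 = 176.1 W/m².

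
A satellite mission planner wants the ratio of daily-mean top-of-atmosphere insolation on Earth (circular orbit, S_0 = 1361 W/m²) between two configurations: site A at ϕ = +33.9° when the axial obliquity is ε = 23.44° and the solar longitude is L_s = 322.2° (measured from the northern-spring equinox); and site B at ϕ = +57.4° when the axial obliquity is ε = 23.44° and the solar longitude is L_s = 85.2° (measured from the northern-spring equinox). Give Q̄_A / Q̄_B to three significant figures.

Q̄_A / Q̄_B ≈ 0.530

— Configuration A (ϕ=+33.9°):
Solar declination: sin δ = sin ε · sin L_s = sin 23.44° × sin 322.2° = -0.24381, so δ = -14.111°.
cos h₀ = −tan(+33.9°) tan(-14.111°) = 0.1689, h₀ = 1.4011 rad.
Bracket: h₀ sin ϕ sin δ + cos ϕ cos δ sin h₀ = 1.4011×0.55775×-0.24381 + 0.83001×0.96982×0.98563 = -0.190529 + 0.793393 = 0.602864.
Q̄ = (S_0/π) × [bracket] = (1361/π) × 0.602864 = 261.17 W/m².
— Configuration B (ϕ=+57.4°):
Solar declination: sin δ = sin ε · sin L_s = sin 23.44° × sin 85.2° = 0.39639, so δ = +23.353°.
cos h₀ = −tan(+57.4°) tan(+23.353°) = -0.6751, h₀ = 2.3119 rad.
Bracket: h₀ sin ϕ sin δ + cos ϕ cos δ sin h₀ = 2.3119×0.84245×0.39639 + 0.53877×0.91808×0.73770 = 0.772033 + 0.364891 = 1.136924.
Q̄ = (S_0/π) × [bracket] = (1361/π) × 1.136924 = 492.54 W/m².
Ratio Q̄_A / Q̄_B = 261.17 / 492.54 = 0.5303.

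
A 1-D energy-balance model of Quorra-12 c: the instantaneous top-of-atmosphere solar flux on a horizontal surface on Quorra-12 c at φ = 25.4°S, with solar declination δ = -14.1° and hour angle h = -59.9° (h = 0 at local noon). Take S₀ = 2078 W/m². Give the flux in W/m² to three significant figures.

cos θ_z = sin φ sin δ + cos φ cos δ cos h = 0.104495 + 0.439383 = 0.543878.
Flux = S₀ · cos θ_z = 2078 × 0.543878 = 1130 W/m².

1.13e+03 W/m²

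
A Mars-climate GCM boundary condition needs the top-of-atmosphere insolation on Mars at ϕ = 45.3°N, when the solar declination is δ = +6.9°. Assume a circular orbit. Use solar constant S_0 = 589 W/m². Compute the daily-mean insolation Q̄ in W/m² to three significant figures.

Q̄ ≈ 157 W/m²

cos h₀ = −tan(+45.3°) tan(+6.900°) = -0.1223, h₀ = 1.6934 rad.
Bracket: h₀ sin ϕ sin δ + cos ϕ cos δ sin h₀ = 1.6934×0.71080×0.12014 + 0.70339×0.99276×0.99249 = 0.144609 + 0.693053 = 0.837662.
Q̄ = (S_0/π) × [bracket] = (589/π) × 0.837662 = 157.0 W/m².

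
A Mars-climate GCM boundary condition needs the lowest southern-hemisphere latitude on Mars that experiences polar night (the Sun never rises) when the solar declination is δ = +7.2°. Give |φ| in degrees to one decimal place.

Polar night requires cos H₀ = −tan φ tan δ ≥ 1, i.e. tan φ tan δ ≤ −1.
The boundary is |tan φ| · |tan δ| = 1, so |φ| = 90° − |δ| = 90° − 7.2° = 82.8° in the southern hemisphere.

|φ| = 82.8°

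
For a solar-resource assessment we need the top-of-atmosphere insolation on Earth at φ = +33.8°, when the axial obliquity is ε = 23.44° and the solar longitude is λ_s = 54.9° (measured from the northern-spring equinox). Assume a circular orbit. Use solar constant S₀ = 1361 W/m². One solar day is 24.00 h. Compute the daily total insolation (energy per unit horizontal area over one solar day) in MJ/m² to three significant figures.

Solar declination: sin δ = sin ε · sin λ_s = sin 23.44° × sin 54.9° = 0.32545, so δ = +18.993°.
cos H₀ = −tan(+33.8°) tan(+18.993°) = -0.2304, H₀ = 1.8033 rad.
Bracket: H₀ sin φ sin δ + cos φ cos δ sin H₀ = 1.8033×0.55630×0.32545 + 0.83098×0.94556×0.97309 = 0.326484 + 0.764597 = 1.091081.
Q̄ = (S₀/π) × [bracket] = (1361/π) × 1.091081 = 472.68 W/m².
Daily total = Q̄ × 24.00 h × 3600 s/h = 472.68 × 24.00 × 3600 / 10⁶ = 40.84 MJ/m².

40.8 MJ/m²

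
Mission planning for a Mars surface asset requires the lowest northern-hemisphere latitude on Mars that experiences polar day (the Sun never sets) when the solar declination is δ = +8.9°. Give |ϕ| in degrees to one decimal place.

|ϕ| = 81.1°

Polar day requires cos h₀ = −tan ϕ tan δ ≤ −1, i.e. tan ϕ tan δ ≥ 1.
The boundary is |tan ϕ| · |tan δ| = 1, so |ϕ| = 90° − |δ| = 90° − 8.9° = 81.1° in the northern hemisphere.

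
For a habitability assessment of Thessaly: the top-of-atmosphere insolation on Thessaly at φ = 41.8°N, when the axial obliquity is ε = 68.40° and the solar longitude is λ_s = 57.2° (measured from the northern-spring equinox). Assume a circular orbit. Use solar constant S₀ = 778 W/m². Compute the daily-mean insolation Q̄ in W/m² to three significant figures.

Solar declination: sin δ = sin ε · sin λ_s = sin 68.40° × sin 57.2° = 0.78154, so δ = +51.402°.
cos H₀ = −tan(+41.8°) tan(+51.402°) = -1.1201 ≤ −1 ⇒ polar day, H₀ = π.
Bracket: H₀ sin φ sin δ + cos φ cos δ sin H₀ = 3.1416×0.66653×0.78154 + 0.74548×0.62386×0.00000 = 1.636522 + 0.000000 = 1.636522.
Q̄ = (S₀/π) × [bracket] = (778/π) × 1.636522 = 405.3 W/m².

Q̄ ≈ 405 W/m²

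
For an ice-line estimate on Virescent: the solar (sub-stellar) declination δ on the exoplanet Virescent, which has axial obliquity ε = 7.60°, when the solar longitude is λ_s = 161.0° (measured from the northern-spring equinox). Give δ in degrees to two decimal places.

sin δ = sin ε · sin λ_s = sin 7.60° × sin 161.0° = 0.043058.
δ = arcsin(0.043058) = +2.47°.

δ = +2.47°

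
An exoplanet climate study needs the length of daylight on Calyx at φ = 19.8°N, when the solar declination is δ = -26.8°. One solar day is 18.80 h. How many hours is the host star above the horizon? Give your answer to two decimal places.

8.31 h

cos H₀ = −tan φ · tan δ = −tan(+19.8°) × tan(-26.800°) = 0.1819, so H₀ = 1.3879 rad = 79.52°.
Daylight = 2H₀/(2π) × 18.80 h = (1.3879/π) × 18.80 = 8.31 h.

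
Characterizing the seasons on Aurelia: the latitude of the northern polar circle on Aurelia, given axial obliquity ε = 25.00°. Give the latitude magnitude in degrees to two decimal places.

65.00°

The polar circle is the lowest latitude that experiences at least one full rotation of continuous daylight at the northern-summer solstice; it lies at |ϕ| = 90° − ε = 90° − 25.00° = 65.00°.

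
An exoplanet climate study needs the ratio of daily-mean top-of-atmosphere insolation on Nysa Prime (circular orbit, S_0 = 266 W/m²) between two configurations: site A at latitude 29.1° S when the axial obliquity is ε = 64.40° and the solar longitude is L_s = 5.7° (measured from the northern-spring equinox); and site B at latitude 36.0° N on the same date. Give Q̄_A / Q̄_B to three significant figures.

— Configuration A (ϕ=-29.1°):
Solar declination: sin δ = sin ε · sin L_s = sin 64.40° × sin 5.7° = 0.08957, so δ = +5.139°.
cos h₀ = −tan(-29.1°) tan(+5.139°) = 0.0501, h₀ = 1.5207 rad.
Bracket: h₀ sin ϕ sin δ + cos ϕ cos δ sin h₀ = 1.5207×-0.48634×0.08957 + 0.87377×0.99598×0.99875 = -0.066244 + 0.869170 = 0.802926.
Q̄ = (S_0/π) × [bracket] = (266/π) × 0.802926 = 67.984 W/m².
— Configuration B (ϕ=+36.0°):
cos h₀ = −tan(+36.0°) tan(+5.139°) = -0.0653, h₀ = 1.6362 rad.
Bracket: h₀ sin ϕ sin δ + cos ϕ cos δ sin h₀ = 1.6362×0.58779×0.08957 + 0.80902×0.99598×0.99786 = 0.086143 + 0.804043 = 0.890186.
Q̄ = (S_0/π) × [bracket] = (266/π) × 0.890186 = 75.372 W/m².
Ratio Q̄_A / Q̄_B = 67.984 / 75.372 = 0.9020.

Q̄_A / Q̄_B ≈ 0.902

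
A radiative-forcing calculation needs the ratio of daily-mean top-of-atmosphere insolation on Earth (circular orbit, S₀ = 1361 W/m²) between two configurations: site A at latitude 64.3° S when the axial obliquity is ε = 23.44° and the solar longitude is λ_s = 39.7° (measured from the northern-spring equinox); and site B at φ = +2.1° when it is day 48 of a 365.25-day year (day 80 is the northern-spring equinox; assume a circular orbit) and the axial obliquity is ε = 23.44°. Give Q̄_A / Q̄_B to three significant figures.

— Configuration A (φ=-64.3°):
Solar declination: sin δ = sin ε · sin λ_s = sin 23.44° × sin 39.7° = 0.25409, so δ = +14.720°.
cos H₀ = −tan(-64.3°) tan(+14.720°) = 0.5459, H₀ = 0.9934 rad.
Bracket: H₀ sin φ sin δ + cos φ cos δ sin H₀ = 0.9934×-0.90108×0.25409 + 0.43366×0.96718×0.83786 = -0.227444 + 0.351421 = 0.123977.
Q̄ = (S₀/π) × [bracket] = (1361/π) × 0.123977 = 53.709 W/m².
— Configuration B (φ=+2.1°):
Solar longitude: λ_s = 360° × (48 − 80)/365.25 = -31.540°, i.e. -31.540° + 360° = 328.460°.
sin δ = sin 23.44° × sin 328.460° = -0.20808, so δ = -12.010°.
cos H₀ = −tan(+2.1°) tan(-12.010°) = 0.0078, H₀ = 1.5630 rad.
Bracket: H₀ sin φ sin δ + cos φ cos δ sin H₀ = 1.5630×0.03664×-0.20808 + 0.99933×0.97811×0.99997 = -0.011916 + 0.977425 = 0.965509.
Q̄ = (S₀/π) × [bracket] = (1361/π) × 0.965509 = 418.28 W/m².
Ratio Q̄_A / Q̄_B = 53.709 / 418.28 = 0.1284.

Q̄_A / Q̄_B ≈ 0.128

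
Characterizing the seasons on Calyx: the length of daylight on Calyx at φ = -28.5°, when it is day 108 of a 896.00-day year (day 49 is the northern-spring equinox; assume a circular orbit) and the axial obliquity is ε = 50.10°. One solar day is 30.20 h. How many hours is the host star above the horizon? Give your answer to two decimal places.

Solar longitude: λ_s = 360° × (108 − 49)/896.00 = 23.705°.
sin δ = sin 50.10° × sin 23.705° = 0.30843, so δ = +17.964°.
cos H₀ = −tan φ · tan δ = −tan(-28.5°) × tan(+17.964°) = 0.1760, so H₀ = 1.3938 rad = 79.86°.
Daylight = 2H₀/(2π) × 30.20 h = (1.3938/π) × 30.20 = 13.40 h.

13.40 h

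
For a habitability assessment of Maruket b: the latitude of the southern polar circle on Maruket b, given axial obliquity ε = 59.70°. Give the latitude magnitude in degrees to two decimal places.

30.30°

The polar circle is the lowest latitude that experiences at least one full rotation of continuous darkness at the northern-summer solstice; it lies at |φ| = 90° − ε = 90° − 59.70° = 30.30°.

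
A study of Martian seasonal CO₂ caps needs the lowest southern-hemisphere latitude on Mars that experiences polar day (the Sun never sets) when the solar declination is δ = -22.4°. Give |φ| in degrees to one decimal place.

Polar day requires cos H₀ = −tan φ tan δ ≤ −1, i.e. tan φ tan δ ≥ 1.
The boundary is |tan φ| · |tan δ| = 1, so |φ| = 90° − |δ| = 90° − 22.4° = 67.6° in the southern hemisphere.

|φ| = 67.6°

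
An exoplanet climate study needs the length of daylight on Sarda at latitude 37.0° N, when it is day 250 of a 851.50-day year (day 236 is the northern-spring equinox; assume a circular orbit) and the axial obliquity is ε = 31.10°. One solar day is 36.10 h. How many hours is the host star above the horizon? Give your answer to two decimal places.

Solar longitude: λ_s = 360° × (250 − 236)/851.50 = 5.919°.
sin δ = sin 31.10° × sin 5.919° = 0.05327, so δ = +3.053°.
cos H₀ = −tan φ · tan δ = −tan(+37.0°) × tan(+3.053°) = -0.0402, so H₀ = 1.6110 rad = 92.30°.
Daylight = 2H₀/(2π) × 36.10 h = (1.6110/π) × 36.10 = 18.51 h.

18.51 h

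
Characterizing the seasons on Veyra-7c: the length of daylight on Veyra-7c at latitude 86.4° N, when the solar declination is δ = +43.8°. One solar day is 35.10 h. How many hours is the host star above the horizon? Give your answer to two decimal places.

35.10 h

Sunrise equation: cos h₀ = −tan ϕ · tan δ = -15.2423 ≤ −1, so the host star never sets (polar day) and h₀ = π.
Daylight = 2h₀/(2π) × 35.10 h = (3.1416/π) × 35.10 = 35.10 h.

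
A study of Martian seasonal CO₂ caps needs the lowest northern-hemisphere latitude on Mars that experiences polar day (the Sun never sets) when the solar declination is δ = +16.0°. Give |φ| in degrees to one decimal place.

|φ| = 74.0°

Polar day requires cos H₀ = −tan φ tan δ ≤ −1, i.e. tan φ tan δ ≥ 1.
The boundary is |tan φ| · |tan δ| = 1, so |φ| = 90° − |δ| = 90° − 16.0° = 74.0° in the northern hemisphere.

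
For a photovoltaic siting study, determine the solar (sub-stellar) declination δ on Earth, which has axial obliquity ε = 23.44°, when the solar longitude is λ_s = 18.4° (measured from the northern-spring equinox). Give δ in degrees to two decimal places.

δ = +7.21°

sin δ = sin ε · sin λ_s = sin 23.44° × sin 18.4° = 0.125562.
δ = arcsin(0.125562) = +7.21°.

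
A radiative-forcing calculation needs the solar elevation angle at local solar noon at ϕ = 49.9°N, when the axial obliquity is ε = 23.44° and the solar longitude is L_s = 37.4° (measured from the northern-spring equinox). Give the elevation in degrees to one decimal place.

Solar declination: sin δ = sin ε · sin L_s = sin 23.44° × sin 37.4° = 0.24161, so δ = +13.981°.
At local noon the hour angle is zero, so the zenith angle equals |ϕ − δ| = |+49.9° − (+13.981°)| = 35.919°.
Elevation = 90° − 35.919° = 54.1°.

54.1°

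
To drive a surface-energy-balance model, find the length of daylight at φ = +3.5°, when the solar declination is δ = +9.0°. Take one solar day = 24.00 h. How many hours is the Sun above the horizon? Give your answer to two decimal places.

12.07 h

cos H₀ = −tan φ · tan δ = −tan(+3.5°) × tan(+9.000°) = -0.0097, so H₀ = 1.5805 rad = 90.56°.
Daylight = 2H₀/(2π) × 24.00 h = (1.5805/π) × 24.00 = 12.07 h.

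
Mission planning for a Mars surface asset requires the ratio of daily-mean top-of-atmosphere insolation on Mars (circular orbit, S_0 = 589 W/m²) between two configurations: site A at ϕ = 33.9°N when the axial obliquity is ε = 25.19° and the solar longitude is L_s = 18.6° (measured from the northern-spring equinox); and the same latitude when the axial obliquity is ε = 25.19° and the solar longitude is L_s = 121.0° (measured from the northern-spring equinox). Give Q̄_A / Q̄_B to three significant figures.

Q̄_A / Q̄_B ≈ 0.844

— Configuration A (ϕ=+33.9°):
Solar declination: sin δ = sin ε · sin L_s = sin 25.19° × sin 18.6° = 0.13576, so δ = +7.802°.
cos h₀ = −tan(+33.9°) tan(+7.802°) = -0.0921, h₀ = 1.6630 rad.
Bracket: h₀ sin ϕ sin δ + cos ϕ cos δ sin h₀ = 1.6630×0.55775×0.13576 + 0.83001×0.99074×0.99575 = 0.125923 + 0.818829 = 0.944752.
Q̄ = (S_0/π) × [bracket] = (589/π) × 0.944752 = 177.13 W/m².
— Configuration B (ϕ=+33.9°):
Solar declination: sin δ = sin ε · sin L_s = sin 25.19° × sin 121.0° = 0.36483, so δ = +21.397°.
cos h₀ = −tan(+33.9°) tan(+21.397°) = -0.2633, h₀ = 1.8372 rad.
Bracket: h₀ sin ϕ sin δ + cos ϕ cos δ sin h₀ = 1.8372×0.55775×0.36483 + 0.83001×0.93107×0.96471 = 0.373841 + 0.745525 = 1.119366.
Q̄ = (S_0/π) × [bracket] = (589/π) × 1.119366 = 209.86 W/m².
Ratio Q̄_A / Q̄_B = 177.13 / 209.86 = 0.8440.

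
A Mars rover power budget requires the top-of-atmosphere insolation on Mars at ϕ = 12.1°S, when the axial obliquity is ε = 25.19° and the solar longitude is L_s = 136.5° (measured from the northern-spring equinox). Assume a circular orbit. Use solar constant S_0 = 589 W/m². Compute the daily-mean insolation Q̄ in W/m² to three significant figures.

Solar declination: sin δ = sin ε · sin L_s = sin 25.19° × sin 136.5° = 0.29298, so δ = +17.036°.
cos h₀ = −tan(-12.1°) tan(+17.036°) = 0.0657, h₀ = 1.5051 rad.
Bracket: h₀ sin ϕ sin δ + cos ϕ cos δ sin h₀ = 1.5051×-0.20962×0.29298 + 0.97778×0.95612×0.99784 = -0.092435 + 0.932856 = 0.840421.
Q̄ = (S_0/π) × [bracket] = (589/π) × 0.840421 = 157.6 W/m².

Q̄ ≈ 158 W/m²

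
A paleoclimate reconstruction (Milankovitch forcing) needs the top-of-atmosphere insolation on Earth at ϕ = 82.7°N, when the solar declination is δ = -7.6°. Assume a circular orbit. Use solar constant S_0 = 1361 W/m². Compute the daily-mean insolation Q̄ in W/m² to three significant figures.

Q̄ ≈ 0.00 W/m²

cos h₀ = −tan(+82.7°) tan(-7.600°) = 1.0416 ≥ 1 ⇒ polar night, h₀ = 0 and Q̄ = 0.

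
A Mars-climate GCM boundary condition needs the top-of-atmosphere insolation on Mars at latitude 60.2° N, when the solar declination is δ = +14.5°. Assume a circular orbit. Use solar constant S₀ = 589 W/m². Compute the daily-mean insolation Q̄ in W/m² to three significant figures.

Q̄ ≈ 164 W/m²

cos H₀ = −tan(+60.2°) tan(+14.500°) = -0.4516, H₀ = 2.0393 rad.
Bracket: H₀ sin φ sin δ + cos φ cos δ sin H₀ = 2.0393×0.86777×0.25038 + 0.49697×0.96815×0.89223 = 0.443083 + 0.429289 = 0.872372.
Q̄ = (S₀/π) × [bracket] = (589/π) × 0.872372 = 163.6 W/m².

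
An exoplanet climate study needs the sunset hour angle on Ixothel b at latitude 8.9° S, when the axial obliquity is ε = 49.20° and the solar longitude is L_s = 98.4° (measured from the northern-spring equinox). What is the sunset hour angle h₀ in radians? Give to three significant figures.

Solar declination: sin δ = sin ε · sin L_s = sin 49.20° × sin 98.4° = 0.74887, so δ = +48.493°.
cos h₀ = −tan ϕ · tan δ = −tan(-8.9°) × tan(+48.493°) = 0.1770, so h₀ = 1.3929 rad = 79.81°.

h₀ = 1.39 rad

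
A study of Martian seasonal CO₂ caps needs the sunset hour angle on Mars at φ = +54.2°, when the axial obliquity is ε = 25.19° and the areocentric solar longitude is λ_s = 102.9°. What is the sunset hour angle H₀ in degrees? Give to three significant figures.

H₀ = 129°

sin δ = sin 25.19° × sin 102.9° = 0.41488, so δ = +24.512°.
cos H₀ = −tan φ · tan δ = −tan(+54.2°) × tan(+24.512°) = -0.6322, so H₀ = 2.2552 rad = 129.21°.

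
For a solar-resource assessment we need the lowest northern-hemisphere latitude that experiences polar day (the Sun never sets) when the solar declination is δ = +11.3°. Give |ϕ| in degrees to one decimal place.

Polar day requires cos h₀ = −tan ϕ tan δ ≤ −1, i.e. tan ϕ tan δ ≥ 1.
The boundary is |tan ϕ| · |tan δ| = 1, so |ϕ| = 90° − |δ| = 90° − 11.3° = 78.7° in the northern hemisphere.

|ϕ| = 78.7°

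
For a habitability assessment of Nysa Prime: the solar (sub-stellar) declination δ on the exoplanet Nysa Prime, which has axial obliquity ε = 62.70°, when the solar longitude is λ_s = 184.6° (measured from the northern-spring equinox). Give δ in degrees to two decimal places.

sin δ = sin ε · sin λ_s = sin 62.70° × sin 184.6° = -0.071266.
δ = arcsin(-0.071266) = -4.09°.

δ = -4.09°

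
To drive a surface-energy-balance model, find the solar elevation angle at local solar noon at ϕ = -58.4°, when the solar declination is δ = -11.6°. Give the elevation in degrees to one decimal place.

43.2°

At local noon the hour angle is zero, so the zenith angle equals |ϕ − δ| = |-58.4° − (-11.600°)| = 46.800°.
Elevation = 90° − 46.800° = 43.2°.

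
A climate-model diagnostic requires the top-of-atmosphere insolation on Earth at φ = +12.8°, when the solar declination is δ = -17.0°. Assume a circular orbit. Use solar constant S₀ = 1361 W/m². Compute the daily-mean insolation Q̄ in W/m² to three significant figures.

cos H₀ = −tan(+12.8°) tan(-17.000°) = 0.0695, H₀ = 1.5013 rad.
Bracket: H₀ sin φ sin δ + cos φ cos δ sin H₀ = 1.5013×0.22155×-0.29237 + 0.97515×0.95630×0.99758 = -0.097246 + 0.930279 = 0.833033.
Q̄ = (S₀/π) × [bracket] = (1361/π) × 0.833033 = 360.9 W/m².

Q̄ ≈ 361 W/m²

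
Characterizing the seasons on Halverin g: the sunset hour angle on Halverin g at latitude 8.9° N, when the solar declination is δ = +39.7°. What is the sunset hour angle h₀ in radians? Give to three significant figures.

h₀ = 1.70 rad

cos h₀ = −tan ϕ · tan δ = −tan(+8.9°) × tan(+39.700°) = -0.1300, so h₀ = 1.7012 rad = 97.47°.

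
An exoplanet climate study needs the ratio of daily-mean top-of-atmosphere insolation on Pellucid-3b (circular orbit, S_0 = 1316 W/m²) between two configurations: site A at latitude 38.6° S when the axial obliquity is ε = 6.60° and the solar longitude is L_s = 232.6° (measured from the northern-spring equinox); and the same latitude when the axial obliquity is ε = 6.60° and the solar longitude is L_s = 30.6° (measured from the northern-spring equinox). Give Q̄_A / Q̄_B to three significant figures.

Q̄_A / Q̄_B ≈ 1.20

— Configuration A (ϕ=-38.6°):
Solar declination: sin δ = sin ε · sin L_s = sin 6.60° × sin 232.6° = -0.09131, so δ = -5.239°.
cos h₀ = −tan(-38.6°) tan(-5.239°) = -0.0732, h₀ = 1.6441 rad.
Bracket: h₀ sin ϕ sin δ + cos ϕ cos δ sin h₀ = 1.6441×-0.62388×-0.09131 + 0.78152×0.99582×0.99732 = 0.093659 + 0.776168 = 0.869827.
Q̄ = (S_0/π) × [bracket] = (1316/π) × 0.869827 = 364.37 W/m².
— Configuration B (ϕ=-38.6°):
Solar declination: sin δ = sin ε · sin L_s = sin 6.60° × sin 30.6° = 0.05851, so δ = +3.354°.
cos h₀ = −tan(-38.6°) tan(+3.354°) = 0.0468, h₀ = 1.5240 rad.
Bracket: h₀ sin ϕ sin δ + cos ϕ cos δ sin h₀ = 1.5240×-0.62388×0.05851 + 0.78152×0.99829×0.99890 = -0.055631 + 0.779325 = 0.723694.
Q̄ = (S_0/π) × [bracket] = (1316/π) × 0.723694 = 303.15 W/m².
Ratio Q̄_A / Q̄_B = 364.37 / 303.15 = 1.202.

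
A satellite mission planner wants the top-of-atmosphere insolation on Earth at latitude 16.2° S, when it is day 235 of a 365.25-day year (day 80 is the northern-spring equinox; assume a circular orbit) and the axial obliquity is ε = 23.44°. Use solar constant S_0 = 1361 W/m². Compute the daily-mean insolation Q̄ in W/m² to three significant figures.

Q̄ ≈ 375 W/m²

Solar longitude: L_s = 360° × (235 − 80)/365.25 = 152.772°.
sin δ = sin 23.44° × sin 152.772° = 0.18200, so δ = +10.486°.
cos h₀ = −tan(-16.2°) tan(+10.486°) = 0.0538, h₀ = 1.5170 rad.
Bracket: h₀ sin ϕ sin δ + cos ϕ cos δ sin h₀ = 1.5170×-0.27899×0.18200 + 0.96029×0.98330×0.99855 = -0.077027 + 0.942884 = 0.865857.
Q̄ = (S_0/π) × [bracket] = (1361/π) × 0.865857 = 375.1 W/m².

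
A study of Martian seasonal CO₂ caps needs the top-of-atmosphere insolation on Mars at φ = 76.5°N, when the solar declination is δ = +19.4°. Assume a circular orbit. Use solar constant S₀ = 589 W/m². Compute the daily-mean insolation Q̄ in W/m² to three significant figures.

cos H₀ = −tan(+76.5°) tan(+19.400°) = -1.4668 ≤ −1 ⇒ polar day, H₀ = π.
Bracket: H₀ sin φ sin δ + cos φ cos δ sin H₀ = 3.1416×0.97237×0.33216 + 0.23345×0.94322×0.00000 = 1.014682 + 0.000000 = 1.014682.
Q̄ = (S₀/π) × [bracket] = (589/π) × 1.014682 = 190.2 W/m².

Q̄ ≈ 190 W/m²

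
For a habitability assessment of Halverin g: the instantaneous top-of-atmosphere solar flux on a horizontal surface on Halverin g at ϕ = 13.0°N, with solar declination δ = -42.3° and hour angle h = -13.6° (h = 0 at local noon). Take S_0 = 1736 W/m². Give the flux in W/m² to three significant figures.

953 W/m²

cos θ_z = sin ϕ sin δ + cos ϕ cos δ cos h = -0.151395 + 0.700467 = 0.549072.
Flux = S_0 · cos θ_z = 1736 × 0.549072 = 953.2 W/m².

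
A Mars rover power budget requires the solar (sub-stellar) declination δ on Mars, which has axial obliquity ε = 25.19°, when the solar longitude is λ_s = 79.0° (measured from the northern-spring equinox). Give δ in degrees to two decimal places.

δ = +24.70°

sin δ = sin ε · sin λ_s = sin 25.19° × sin 79.0° = 0.417801.
δ = arcsin(0.417801) = +24.70°.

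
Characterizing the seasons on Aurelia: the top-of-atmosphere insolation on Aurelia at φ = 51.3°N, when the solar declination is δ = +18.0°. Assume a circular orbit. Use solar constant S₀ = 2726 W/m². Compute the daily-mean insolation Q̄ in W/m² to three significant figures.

Q̄ ≈ 888 W/m²

cos H₀ = −tan(+51.3°) tan(+18.000°) = -0.4056, H₀ = 1.9884 rad.
Bracket: H₀ sin φ sin δ + cos φ cos δ sin H₀ = 1.9884×0.78043×0.30902 + 0.62524×0.95106×0.91407 = 0.479539 + 0.543543 = 1.023082.
Q̄ = (S₀/π) × [bracket] = (2726/π) × 1.023082 = 887.7 W/m².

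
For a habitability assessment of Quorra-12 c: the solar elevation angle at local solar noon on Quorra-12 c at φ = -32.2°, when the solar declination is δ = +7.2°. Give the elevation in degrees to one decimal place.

50.6°

At local noon the hour angle is zero, so the zenith angle equals |φ − δ| = |-32.2° − (+7.200°)| = 39.400°.
Elevation = 90° − 39.400° = 50.6°.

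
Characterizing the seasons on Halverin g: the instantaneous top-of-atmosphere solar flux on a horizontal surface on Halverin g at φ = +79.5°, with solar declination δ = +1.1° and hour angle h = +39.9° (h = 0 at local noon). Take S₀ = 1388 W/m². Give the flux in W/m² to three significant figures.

220 W/m²

cos θ_z = sin φ sin δ + cos φ cos δ cos h = 0.018876 + 0.139779 = 0.158655.
Flux = S₀ · cos θ_z = 1388 × 0.158655 = 220.2 W/m².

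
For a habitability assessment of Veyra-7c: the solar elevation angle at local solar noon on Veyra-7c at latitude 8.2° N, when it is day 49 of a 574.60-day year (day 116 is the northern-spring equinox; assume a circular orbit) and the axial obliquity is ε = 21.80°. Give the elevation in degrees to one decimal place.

Solar longitude: λ_s = 360° × (49 − 116)/574.60 = -41.977°, i.e. -41.977° + 360° = 318.023°.
sin δ = sin 21.80° × sin 318.023° = -0.24838, so δ = -14.382°.
At local noon the hour angle is zero, so the zenith angle equals |φ − δ| = |+8.2° − (-14.382°)| = 22.582°.
Elevation = 90° − 22.582° = 67.4°.

67.4°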